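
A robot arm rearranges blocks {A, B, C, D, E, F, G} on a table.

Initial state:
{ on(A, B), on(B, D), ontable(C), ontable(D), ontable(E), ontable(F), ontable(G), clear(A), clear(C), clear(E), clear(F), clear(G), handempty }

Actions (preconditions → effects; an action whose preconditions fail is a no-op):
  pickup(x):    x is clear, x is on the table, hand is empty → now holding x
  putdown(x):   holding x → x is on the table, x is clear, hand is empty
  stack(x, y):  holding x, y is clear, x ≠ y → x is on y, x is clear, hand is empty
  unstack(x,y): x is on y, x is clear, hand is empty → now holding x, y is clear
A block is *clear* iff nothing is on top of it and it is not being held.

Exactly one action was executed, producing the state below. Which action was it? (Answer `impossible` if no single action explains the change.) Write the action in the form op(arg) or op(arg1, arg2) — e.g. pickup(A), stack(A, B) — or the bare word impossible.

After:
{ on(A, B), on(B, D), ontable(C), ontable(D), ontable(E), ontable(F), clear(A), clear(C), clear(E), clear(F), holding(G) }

pickup(G)

target: towers=[C; D/B/A; E; F] holding=G
         pickup(F) → towers=[C; D/B/A; E; G] holding=F
         pickup(G) → towers=[C; D/B/A; E; F] holding=G  ← match
     unstack(A, B) → towers=[C; D/B; E; F; G] holding=A
         pickup(E) → towers=[C; D/B/A; F; G] holding=E
         pickup(C) → towers=[D/B/A; E; F; G] holding=C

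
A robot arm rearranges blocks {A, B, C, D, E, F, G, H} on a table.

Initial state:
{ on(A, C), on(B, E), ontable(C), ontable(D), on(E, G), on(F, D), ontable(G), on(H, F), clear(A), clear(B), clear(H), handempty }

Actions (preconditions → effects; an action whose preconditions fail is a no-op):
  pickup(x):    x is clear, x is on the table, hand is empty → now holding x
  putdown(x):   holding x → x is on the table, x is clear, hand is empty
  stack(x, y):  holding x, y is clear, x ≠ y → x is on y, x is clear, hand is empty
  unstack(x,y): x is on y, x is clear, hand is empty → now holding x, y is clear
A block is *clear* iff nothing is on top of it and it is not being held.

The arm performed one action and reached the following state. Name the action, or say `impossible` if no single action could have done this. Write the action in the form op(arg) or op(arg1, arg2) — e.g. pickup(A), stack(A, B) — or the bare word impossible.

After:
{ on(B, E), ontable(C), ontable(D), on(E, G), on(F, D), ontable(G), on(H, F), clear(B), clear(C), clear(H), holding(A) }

target: towers=[C; D/F/H; G/E/B] holding=A
     unstack(A, C) → towers=[C; D/F/H; G/E/B] holding=A  ← match
     unstack(H, F) → towers=[C/A; D/F; G/E/B] holding=H
     unstack(B, E) → towers=[C/A; D/F/H; G/E] holding=B

unstack(A, C)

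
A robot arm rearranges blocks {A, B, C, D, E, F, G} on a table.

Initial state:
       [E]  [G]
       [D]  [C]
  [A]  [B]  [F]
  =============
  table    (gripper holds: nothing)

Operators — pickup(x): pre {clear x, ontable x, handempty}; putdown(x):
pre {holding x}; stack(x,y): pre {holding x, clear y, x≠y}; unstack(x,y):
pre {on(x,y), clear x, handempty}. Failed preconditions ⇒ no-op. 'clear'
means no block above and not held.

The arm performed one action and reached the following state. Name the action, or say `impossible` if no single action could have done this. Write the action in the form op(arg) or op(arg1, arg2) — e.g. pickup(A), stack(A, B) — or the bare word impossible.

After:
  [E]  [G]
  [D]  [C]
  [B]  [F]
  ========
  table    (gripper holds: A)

pickup(A)

target: towers=[B/D/E; F/C/G] holding=A
     unstack(G, C) → towers=[A; B/D/E; F/C] holding=G
         pickup(A) → towers=[B/D/E; F/C/G] holding=A  ← match
     unstack(E, D) → towers=[A; B/D; F/C/G] holding=E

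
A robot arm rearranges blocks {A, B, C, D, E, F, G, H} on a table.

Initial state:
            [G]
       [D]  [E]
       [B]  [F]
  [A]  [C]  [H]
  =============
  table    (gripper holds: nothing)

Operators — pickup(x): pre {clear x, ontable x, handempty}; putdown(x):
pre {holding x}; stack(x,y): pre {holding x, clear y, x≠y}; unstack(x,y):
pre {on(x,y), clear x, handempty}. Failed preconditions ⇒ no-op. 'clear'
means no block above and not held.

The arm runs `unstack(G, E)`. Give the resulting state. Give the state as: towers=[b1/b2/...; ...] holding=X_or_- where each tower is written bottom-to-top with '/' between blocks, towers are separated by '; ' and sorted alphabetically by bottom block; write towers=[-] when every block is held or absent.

towers=[A; C/B/D; H/F/E] holding=G

before: towers=[A; C/B/D; H/F/E/G] holding=-
pre[unstack(G, E)]: on(G,E) ✓, clear(G) ✓, handempty ✓
all met → apply unstack(G, E)
after:  towers=[A; C/B/D; H/F/E] holding=G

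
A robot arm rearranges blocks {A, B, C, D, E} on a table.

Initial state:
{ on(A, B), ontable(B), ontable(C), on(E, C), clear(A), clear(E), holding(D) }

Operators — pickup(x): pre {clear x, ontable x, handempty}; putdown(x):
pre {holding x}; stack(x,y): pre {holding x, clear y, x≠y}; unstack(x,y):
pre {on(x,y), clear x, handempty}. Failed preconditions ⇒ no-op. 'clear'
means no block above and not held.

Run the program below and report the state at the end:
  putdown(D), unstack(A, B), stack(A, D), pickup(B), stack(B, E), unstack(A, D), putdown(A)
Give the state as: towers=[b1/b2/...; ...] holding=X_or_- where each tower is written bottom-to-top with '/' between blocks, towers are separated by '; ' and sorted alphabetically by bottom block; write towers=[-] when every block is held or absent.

towers=[A; C/E/B; D] holding=-

step 1 (putdown(D)): towers=[B/A; C/E; D] holding=-
step 2 (unstack(A, B)): towers=[B; C/E; D] holding=A
step 3 (stack(A, D)): towers=[B; C/E; D/A] holding=-
step 4 (pickup(B)): towers=[C/E; D/A] holding=B
step 5 (stack(B, E)): towers=[C/E/B; D/A] holding=-
step 6 (unstack(A, D)): towers=[C/E/B; D] holding=A
step 7 (putdown(A)): towers=[A; C/E/B; D] holding=-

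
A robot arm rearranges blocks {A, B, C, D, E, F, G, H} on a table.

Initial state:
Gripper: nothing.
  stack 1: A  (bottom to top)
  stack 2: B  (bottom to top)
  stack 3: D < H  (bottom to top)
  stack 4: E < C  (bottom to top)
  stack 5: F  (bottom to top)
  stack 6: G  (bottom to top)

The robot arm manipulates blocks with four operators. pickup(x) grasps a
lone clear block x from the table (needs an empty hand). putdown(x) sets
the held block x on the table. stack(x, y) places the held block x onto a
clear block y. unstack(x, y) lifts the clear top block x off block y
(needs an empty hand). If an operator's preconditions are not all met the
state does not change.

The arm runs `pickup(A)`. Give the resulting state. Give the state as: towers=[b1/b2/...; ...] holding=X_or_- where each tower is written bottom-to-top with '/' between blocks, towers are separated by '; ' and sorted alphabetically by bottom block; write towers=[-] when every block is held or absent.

before: towers=[A; B; D/H; E/C; F; G] holding=-
pre[pickup(A)]: clear(A) ok, ontable(A) ok, handempty ok
all met → apply pickup(A)
after:  towers=[B; D/H; E/C; F; G] holding=A

towers=[B; D/H; E/C; F; G] holding=A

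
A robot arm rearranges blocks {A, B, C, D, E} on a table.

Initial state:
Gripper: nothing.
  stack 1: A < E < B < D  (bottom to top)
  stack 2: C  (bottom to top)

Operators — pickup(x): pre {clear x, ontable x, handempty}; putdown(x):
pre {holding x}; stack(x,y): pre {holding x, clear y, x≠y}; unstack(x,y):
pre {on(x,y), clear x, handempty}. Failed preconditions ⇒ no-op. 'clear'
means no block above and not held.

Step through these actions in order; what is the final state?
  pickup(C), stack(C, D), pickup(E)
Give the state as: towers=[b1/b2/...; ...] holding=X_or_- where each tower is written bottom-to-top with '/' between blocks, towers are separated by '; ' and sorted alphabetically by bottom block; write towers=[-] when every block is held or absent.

step 1 (pickup(C)): towers=[A/E/B/D] holding=C
step 2 (stack(C, D)): towers=[A/E/B/D/C] holding=-
step 3 (pickup(E)) [no-op]: towers=[A/E/B/D/C] holding=-

towers=[A/E/B/D/C] holding=-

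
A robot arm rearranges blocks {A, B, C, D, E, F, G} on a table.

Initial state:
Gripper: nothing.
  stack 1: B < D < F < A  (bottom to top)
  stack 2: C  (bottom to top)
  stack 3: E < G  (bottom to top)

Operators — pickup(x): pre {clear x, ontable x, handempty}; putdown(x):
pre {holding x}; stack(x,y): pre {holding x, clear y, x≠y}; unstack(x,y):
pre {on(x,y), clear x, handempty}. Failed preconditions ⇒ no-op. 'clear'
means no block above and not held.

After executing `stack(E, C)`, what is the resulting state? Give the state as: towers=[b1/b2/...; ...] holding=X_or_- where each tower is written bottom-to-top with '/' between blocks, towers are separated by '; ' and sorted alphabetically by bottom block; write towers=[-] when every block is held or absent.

before: towers=[B/D/F/A; C; E/G] holding=-
pre[stack(E, C)]: holding(E) ✗, clear(C) ✓, E≠C ✓
holding(E) unmet → stack(E, C) is a no-op
after:  towers=[B/D/F/A; C; E/G] holding=-

towers=[B/D/F/A; C; E/G] holding=-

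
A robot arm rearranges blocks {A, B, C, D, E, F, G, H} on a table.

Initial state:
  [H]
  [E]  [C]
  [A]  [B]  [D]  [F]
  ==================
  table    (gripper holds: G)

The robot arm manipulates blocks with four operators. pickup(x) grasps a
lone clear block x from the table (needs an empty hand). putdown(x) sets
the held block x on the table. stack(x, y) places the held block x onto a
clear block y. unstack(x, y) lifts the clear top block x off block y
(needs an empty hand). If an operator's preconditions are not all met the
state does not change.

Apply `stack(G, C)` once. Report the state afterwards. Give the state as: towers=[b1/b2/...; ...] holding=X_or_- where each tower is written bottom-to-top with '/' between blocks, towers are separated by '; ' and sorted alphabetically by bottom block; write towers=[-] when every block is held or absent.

before: towers=[A/E/H; B/C; D; F] holding=G
pre[stack(G, C)]: holding(G) yes, clear(C) yes, G≠C yes
all met → apply stack(G, C)
after:  towers=[A/E/H; B/C/G; D; F] holding=-

towers=[A/E/H; B/C/G; D; F] holding=-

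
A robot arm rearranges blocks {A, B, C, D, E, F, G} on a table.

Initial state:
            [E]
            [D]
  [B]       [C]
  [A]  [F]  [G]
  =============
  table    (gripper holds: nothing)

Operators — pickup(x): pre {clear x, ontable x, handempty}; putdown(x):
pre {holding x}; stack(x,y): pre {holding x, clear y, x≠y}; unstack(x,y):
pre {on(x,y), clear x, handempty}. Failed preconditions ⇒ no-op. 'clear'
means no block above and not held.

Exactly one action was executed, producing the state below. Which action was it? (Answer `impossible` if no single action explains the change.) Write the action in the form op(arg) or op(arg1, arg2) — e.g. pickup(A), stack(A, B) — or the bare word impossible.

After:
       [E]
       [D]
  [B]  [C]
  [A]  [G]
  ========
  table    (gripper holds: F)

target: towers=[A/B; G/C/D/E] holding=F
     unstack(B, A) → towers=[A; F; G/C/D/E] holding=B
         pickup(F) → towers=[A/B; G/C/D/E] holding=F  ← match
     unstack(E, D) → towers=[A/B; F; G/C/D] holding=E

pickup(F)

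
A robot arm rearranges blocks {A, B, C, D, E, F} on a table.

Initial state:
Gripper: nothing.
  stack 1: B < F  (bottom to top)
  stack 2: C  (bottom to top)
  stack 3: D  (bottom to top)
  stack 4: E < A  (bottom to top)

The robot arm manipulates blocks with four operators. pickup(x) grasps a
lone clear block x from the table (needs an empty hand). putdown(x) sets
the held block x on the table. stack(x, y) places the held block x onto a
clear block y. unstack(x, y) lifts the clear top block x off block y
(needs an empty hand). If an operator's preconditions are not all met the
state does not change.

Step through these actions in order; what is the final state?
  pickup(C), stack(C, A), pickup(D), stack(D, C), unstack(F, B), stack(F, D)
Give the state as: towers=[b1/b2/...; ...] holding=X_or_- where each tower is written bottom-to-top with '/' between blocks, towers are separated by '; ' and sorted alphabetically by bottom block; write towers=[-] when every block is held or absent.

step 1 (pickup(C)): towers=[B/F; D; E/A] holding=C
step 2 (stack(C, A)): towers=[B/F; D; E/A/C] holding=-
step 3 (pickup(D)): towers=[B/F; E/A/C] holding=D
step 4 (stack(D, C)): towers=[B/F; E/A/C/D] holding=-
step 5 (unstack(F, B)): towers=[B; E/A/C/D] holding=F
step 6 (stack(F, D)): towers=[B; E/A/C/D/F] holding=-

towers=[B; E/A/C/D/F] holding=-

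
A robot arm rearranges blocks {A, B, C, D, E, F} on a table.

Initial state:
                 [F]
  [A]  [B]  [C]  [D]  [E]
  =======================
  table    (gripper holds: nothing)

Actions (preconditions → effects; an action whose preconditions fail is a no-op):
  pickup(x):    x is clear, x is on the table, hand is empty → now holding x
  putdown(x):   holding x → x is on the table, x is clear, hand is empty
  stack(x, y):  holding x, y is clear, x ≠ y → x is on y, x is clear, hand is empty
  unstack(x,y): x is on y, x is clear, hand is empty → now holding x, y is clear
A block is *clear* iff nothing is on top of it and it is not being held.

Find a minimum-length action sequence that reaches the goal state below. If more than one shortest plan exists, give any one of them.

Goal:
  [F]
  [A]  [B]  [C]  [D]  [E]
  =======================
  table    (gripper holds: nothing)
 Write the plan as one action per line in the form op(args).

step 1 (unstack(F, D)): towers=[A; B; C; D; E] holding=F
step 2 (stack(F, A)): towers=[A/F; B; C; D; E] holding=-
goal check: towers=[A/F; B; C; D; E] holding=- — reached (length 2, optimal by BFS)

unstack(F, D)
stack(F, A)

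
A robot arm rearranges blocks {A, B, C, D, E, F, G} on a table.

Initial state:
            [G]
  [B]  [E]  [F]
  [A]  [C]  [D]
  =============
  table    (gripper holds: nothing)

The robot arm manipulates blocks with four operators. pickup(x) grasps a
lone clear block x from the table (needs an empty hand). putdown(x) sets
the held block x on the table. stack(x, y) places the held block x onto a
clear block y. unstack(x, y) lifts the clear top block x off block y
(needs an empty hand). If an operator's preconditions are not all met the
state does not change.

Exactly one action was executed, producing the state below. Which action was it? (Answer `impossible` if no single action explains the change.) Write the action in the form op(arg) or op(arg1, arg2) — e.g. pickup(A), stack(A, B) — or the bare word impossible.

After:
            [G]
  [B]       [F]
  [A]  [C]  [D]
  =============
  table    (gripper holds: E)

unstack(E, C)

target: towers=[A/B; C; D/F/G] holding=E
     unstack(B, A) → towers=[A; C/E; D/F/G] holding=B
     unstack(G, F) → towers=[A/B; C/E; D/F] holding=G
     unstack(E, C) → towers=[A/B; C; D/F/G] holding=E  ← match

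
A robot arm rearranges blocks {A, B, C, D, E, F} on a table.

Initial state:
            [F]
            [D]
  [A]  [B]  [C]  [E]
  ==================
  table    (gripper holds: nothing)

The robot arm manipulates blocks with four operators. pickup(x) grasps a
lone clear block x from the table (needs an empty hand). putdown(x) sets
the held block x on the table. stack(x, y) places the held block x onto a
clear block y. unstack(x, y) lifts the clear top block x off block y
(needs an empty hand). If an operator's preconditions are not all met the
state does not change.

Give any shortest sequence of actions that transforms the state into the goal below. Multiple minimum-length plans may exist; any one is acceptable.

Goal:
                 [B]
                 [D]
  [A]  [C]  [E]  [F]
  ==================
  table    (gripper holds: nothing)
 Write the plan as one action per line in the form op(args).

step 1 (unstack(F, D)): towers=[A; B; C/D; E] holding=F
step 2 (putdown(F)): towers=[A; B; C/D; E; F] holding=-
step 3 (unstack(D, C)): towers=[A; B; C; E; F] holding=D
step 4 (stack(D, F)): towers=[A; B; C; E; F/D] holding=-
step 5 (pickup(B)): towers=[A; C; E; F/D] holding=B
step 6 (stack(B, D)): towers=[A; C; E; F/D/B] holding=-
goal check: towers=[A; C; E; F/D/B] holding=- — reached (length 6, optimal by BFS)

unstack(F, D)
putdown(F)
unstack(D, C)
stack(D, F)
pickup(B)
stack(B, D)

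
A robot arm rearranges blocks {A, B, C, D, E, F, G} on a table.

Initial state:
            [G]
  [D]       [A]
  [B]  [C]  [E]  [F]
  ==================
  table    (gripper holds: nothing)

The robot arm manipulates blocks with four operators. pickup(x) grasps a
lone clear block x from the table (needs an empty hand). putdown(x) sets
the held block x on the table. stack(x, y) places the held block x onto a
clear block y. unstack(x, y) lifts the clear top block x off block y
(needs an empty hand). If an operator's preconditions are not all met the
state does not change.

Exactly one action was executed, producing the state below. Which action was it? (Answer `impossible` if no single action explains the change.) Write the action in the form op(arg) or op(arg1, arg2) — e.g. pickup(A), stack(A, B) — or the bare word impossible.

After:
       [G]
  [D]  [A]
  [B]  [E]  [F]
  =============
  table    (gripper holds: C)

pickup(C)

target: towers=[B/D; E/A/G; F] holding=C
         pickup(F) → towers=[B/D; C; E/A/G] holding=F
     unstack(G, A) → towers=[B/D; C; E/A; F] holding=G
     unstack(D, B) → towers=[B; C; E/A/G; F] holding=D
         pickup(C) → towers=[B/D; E/A/G; F] holding=C  ← match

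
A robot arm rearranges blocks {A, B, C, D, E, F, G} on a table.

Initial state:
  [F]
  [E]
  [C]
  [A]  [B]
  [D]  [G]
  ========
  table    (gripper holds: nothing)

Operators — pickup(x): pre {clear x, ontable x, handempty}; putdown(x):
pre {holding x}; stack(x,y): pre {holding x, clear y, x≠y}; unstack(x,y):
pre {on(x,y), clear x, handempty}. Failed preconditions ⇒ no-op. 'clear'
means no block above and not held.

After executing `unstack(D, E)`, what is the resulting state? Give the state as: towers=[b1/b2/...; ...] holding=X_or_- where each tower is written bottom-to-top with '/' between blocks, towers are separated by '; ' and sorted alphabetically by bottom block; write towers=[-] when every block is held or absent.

before: towers=[D/A/C/E/F; G/B] holding=-
pre[unstack(D, E)]: on(D,E) ✗, clear(D) ✗, handempty ✓
on(D,E), clear(D) unmet → unstack(D, E) is a no-op
after:  towers=[D/A/C/E/F; G/B] holding=-

towers=[D/A/C/E/F; G/B] holding=-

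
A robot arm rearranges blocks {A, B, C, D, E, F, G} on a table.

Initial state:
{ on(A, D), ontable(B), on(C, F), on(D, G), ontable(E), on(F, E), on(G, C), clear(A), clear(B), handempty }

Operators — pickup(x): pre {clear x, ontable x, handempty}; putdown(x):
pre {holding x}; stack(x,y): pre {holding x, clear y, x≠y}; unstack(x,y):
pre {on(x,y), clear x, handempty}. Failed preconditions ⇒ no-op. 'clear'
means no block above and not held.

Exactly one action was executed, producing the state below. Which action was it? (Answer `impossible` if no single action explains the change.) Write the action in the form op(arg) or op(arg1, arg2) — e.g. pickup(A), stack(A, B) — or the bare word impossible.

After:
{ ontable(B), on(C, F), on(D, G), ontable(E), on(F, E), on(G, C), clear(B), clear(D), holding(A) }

unstack(A, D)

target: towers=[B; E/F/C/G/D] holding=A
         pickup(B) → towers=[E/F/C/G/D/A] holding=B
     unstack(A, D) → towers=[B; E/F/C/G/D] holding=A  ← match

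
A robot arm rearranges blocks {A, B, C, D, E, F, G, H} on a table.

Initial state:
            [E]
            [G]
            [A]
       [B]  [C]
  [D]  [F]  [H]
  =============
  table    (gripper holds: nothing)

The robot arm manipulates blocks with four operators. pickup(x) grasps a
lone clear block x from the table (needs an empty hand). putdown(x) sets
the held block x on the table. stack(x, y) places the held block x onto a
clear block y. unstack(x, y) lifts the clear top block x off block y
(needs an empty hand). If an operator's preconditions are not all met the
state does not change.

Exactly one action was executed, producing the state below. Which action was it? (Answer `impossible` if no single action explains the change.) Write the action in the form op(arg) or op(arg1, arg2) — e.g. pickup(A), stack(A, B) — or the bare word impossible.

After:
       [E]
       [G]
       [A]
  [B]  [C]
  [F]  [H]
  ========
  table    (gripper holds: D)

target: towers=[F/B; H/C/A/G/E] holding=D
     unstack(E, G) → towers=[D; F/B; H/C/A/G] holding=E
     unstack(B, F) → towers=[D; F; H/C/A/G/E] holding=B
         pickup(D) → towers=[F/B; H/C/A/G/E] holding=D  ← match

pickup(D)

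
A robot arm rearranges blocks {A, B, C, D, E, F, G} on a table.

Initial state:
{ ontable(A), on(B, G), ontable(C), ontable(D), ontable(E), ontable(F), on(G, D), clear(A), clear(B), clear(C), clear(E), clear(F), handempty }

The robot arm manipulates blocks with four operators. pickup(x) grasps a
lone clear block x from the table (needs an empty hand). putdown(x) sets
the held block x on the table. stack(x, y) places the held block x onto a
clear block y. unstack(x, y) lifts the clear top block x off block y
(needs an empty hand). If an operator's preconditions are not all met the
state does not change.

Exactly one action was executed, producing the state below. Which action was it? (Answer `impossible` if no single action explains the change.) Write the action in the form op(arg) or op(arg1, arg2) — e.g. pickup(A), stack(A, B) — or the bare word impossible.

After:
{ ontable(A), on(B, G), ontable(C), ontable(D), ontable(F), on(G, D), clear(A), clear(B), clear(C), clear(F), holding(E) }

pickup(E)

target: towers=[A; C; D/G/B; F] holding=E
     unstack(B, G) → towers=[A; C; D/G; E; F] holding=B
         pickup(F) → towers=[A; C; D/G/B; E] holding=F
         pickup(A) → towers=[C; D/G/B; E; F] holding=A
         pickup(E) → towers=[A; C; D/G/B; F] holding=E  ← match
         pickup(C) → towers=[A; D/G/B; E; F] holding=C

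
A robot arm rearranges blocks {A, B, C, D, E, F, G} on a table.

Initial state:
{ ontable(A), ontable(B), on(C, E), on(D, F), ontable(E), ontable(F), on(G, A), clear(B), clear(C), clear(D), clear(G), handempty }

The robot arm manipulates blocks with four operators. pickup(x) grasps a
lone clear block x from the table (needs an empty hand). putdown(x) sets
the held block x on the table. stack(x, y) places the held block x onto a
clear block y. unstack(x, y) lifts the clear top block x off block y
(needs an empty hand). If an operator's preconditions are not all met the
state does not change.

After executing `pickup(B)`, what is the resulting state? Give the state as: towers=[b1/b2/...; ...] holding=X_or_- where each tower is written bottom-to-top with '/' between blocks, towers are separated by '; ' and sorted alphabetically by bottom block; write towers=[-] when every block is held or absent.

before: towers=[A/G; B; E/C; F/D] holding=-
pre[pickup(B)]: clear(B) ✓, ontable(B) ✓, handempty ✓
all met → apply pickup(B)
after:  towers=[A/G; E/C; F/D] holding=B

towers=[A/G; E/C; F/D] holding=B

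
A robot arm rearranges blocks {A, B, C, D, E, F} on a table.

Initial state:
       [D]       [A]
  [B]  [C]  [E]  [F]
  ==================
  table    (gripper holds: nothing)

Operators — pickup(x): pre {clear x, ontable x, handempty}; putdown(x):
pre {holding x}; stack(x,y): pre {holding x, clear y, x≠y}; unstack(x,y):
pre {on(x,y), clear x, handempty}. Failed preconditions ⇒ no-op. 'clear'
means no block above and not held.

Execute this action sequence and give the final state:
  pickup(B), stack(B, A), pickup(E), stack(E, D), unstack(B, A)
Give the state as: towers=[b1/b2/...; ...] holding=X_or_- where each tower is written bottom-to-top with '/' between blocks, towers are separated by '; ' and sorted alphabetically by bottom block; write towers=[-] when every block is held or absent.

towers=[C/D/E; F/A] holding=B

step 1 (pickup(B)): towers=[C/D; E; F/A] holding=B
step 2 (stack(B, A)): towers=[C/D; E; F/A/B] holding=-
step 3 (pickup(E)): towers=[C/D; F/A/B] holding=E
step 4 (stack(E, D)): towers=[C/D/E; F/A/B] holding=-
step 5 (unstack(B, A)): towers=[C/D/E; F/A] holding=B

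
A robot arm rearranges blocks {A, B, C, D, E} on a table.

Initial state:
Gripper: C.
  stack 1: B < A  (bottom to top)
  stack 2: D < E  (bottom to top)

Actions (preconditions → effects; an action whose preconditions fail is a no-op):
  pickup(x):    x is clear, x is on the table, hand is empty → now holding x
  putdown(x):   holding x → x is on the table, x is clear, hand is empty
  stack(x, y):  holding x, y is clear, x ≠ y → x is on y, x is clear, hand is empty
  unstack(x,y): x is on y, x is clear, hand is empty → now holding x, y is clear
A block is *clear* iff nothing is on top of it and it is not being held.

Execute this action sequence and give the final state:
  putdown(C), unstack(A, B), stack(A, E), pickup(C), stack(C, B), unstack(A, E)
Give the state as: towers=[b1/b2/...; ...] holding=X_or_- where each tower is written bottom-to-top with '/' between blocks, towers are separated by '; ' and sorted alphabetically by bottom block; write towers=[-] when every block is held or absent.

towers=[B/C; D/E] holding=A

step 1 (putdown(C)): towers=[B/A; C; D/E] holding=-
step 2 (unstack(A, B)): towers=[B; C; D/E] holding=A
step 3 (stack(A, E)): towers=[B; C; D/E/A] holding=-
step 4 (pickup(C)): towers=[B; D/E/A] holding=C
step 5 (stack(C, B)): towers=[B/C; D/E/A] holding=-
step 6 (unstack(A, E)): towers=[B/C; D/E] holding=A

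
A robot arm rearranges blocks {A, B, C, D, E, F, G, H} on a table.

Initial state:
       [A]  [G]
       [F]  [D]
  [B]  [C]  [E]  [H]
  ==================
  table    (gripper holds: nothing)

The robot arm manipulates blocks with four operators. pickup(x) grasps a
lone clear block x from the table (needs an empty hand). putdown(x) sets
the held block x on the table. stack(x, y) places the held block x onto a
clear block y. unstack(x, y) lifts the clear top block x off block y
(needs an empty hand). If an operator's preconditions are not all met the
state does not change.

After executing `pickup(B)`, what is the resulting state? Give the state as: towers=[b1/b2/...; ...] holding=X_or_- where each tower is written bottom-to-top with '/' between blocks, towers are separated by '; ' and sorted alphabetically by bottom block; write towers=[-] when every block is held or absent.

before: towers=[B; C/F/A; E/D/G; H] holding=-
pre[pickup(B)]: clear(B) yes, ontable(B) yes, handempty yes
all met → apply pickup(B)
after:  towers=[C/F/A; E/D/G; H] holding=B

towers=[C/F/A; E/D/G; H] holding=B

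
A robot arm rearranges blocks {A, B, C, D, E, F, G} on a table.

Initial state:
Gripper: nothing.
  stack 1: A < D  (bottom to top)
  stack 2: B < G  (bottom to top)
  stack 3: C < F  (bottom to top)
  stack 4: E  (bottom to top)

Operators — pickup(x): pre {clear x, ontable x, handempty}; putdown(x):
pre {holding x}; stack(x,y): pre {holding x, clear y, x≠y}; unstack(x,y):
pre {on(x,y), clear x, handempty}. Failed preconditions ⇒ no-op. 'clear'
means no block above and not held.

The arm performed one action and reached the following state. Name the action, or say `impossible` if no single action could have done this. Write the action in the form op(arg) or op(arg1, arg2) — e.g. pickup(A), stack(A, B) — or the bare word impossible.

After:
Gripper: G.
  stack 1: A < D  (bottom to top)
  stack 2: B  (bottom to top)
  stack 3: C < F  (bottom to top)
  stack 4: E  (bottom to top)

unstack(G, B)

target: towers=[A/D; B; C/F; E] holding=G
     unstack(F, C) → towers=[A/D; B/G; C; E] holding=F
     unstack(G, B) → towers=[A/D; B; C/F; E] holding=G  ← match
     unstack(D, A) → towers=[A; B/G; C/F; E] holding=D
         pickup(E) → towers=[A/D; B/G; C/F] holding=E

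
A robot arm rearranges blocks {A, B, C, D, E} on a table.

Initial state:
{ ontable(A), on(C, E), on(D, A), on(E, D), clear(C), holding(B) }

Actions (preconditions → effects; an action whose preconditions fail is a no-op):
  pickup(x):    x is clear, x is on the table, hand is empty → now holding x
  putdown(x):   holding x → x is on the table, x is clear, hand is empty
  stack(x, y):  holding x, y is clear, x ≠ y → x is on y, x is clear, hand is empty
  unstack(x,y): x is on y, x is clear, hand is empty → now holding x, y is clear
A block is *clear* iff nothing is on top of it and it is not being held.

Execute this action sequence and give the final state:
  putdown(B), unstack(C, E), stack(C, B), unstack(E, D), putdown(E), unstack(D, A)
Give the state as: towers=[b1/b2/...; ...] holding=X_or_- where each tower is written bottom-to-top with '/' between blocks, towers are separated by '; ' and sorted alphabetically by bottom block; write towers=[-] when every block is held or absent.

towers=[A; B/C; E] holding=D

step 1 (putdown(B)): towers=[A/D/E/C; B] holding=-
step 2 (unstack(C, E)): towers=[A/D/E; B] holding=C
step 3 (stack(C, B)): towers=[A/D/E; B/C] holding=-
step 4 (unstack(E, D)): towers=[A/D; B/C] holding=E
step 5 (putdown(E)): towers=[A/D; B/C; E] holding=-
step 6 (unstack(D, A)): towers=[A; B/C; E] holding=D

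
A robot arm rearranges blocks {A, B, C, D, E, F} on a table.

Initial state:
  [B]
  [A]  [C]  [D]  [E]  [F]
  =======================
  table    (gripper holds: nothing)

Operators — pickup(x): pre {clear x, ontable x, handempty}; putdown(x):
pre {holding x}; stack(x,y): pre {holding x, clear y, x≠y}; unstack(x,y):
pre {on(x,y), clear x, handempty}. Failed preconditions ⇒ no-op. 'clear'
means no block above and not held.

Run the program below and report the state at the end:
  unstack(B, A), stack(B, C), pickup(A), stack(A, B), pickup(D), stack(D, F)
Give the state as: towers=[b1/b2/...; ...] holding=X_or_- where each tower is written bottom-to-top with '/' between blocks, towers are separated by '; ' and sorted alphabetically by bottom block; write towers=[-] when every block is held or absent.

towers=[C/B/A; E; F/D] holding=-

step 1 (unstack(B, A)): towers=[A; C; D; E; F] holding=B
step 2 (stack(B, C)): towers=[A; C/B; D; E; F] holding=-
step 3 (pickup(A)): towers=[C/B; D; E; F] holding=A
step 4 (stack(A, B)): towers=[C/B/A; D; E; F] holding=-
step 5 (pickup(D)): towers=[C/B/A; E; F] holding=D
step 6 (stack(D, F)): towers=[C/B/A; E; F/D] holding=-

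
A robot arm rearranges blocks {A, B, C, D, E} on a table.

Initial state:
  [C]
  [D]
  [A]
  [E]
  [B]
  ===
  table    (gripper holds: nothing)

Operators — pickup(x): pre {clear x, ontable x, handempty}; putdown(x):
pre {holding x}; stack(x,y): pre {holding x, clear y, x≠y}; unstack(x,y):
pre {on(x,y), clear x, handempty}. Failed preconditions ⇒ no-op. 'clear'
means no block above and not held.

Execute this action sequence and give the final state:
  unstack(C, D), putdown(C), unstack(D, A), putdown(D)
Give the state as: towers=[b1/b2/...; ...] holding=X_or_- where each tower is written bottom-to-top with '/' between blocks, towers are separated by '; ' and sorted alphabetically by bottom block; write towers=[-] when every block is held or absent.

towers=[B/E/A; C; D] holding=-

step 1 (unstack(C, D)): towers=[B/E/A/D] holding=C
step 2 (putdown(C)): towers=[B/E/A/D; C] holding=-
step 3 (unstack(D, A)): towers=[B/E/A; C] holding=D
step 4 (putdown(D)): towers=[B/E/A; C; D] holding=-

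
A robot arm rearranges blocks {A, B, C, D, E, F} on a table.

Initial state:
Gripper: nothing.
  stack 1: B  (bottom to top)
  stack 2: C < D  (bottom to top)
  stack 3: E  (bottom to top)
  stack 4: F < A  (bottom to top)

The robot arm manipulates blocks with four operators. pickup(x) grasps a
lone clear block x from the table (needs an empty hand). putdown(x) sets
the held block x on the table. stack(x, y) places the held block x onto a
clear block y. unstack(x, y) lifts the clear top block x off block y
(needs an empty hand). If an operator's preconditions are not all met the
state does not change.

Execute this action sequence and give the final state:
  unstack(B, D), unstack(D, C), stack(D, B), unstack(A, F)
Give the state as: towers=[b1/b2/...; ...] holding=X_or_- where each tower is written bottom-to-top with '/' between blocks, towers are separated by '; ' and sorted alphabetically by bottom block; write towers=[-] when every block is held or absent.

towers=[B/D; C; E; F] holding=A

step 1 (unstack(B, D)) [no-op]: towers=[B; C/D; E; F/A] holding=-
step 2 (unstack(D, C)): towers=[B; C; E; F/A] holding=D
step 3 (stack(D, B)): towers=[B/D; C; E; F/A] holding=-
step 4 (unstack(A, F)): towers=[B/D; C; E; F] holding=A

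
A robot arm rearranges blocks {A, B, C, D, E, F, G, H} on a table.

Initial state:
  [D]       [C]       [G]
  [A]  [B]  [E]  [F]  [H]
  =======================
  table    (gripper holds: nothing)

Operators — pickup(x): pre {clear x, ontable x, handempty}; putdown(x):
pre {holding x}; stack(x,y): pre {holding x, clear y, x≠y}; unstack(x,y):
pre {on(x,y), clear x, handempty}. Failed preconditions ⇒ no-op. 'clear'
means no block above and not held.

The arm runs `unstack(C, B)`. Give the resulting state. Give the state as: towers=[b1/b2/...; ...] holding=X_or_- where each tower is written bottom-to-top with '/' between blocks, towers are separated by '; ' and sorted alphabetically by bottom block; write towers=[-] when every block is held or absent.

towers=[A/D; B; E/C; F; H/G] holding=-

before: towers=[A/D; B; E/C; F; H/G] holding=-
pre[unstack(C, B)]: on(C,B) no, clear(C) yes, handempty yes
on(C,B) unmet → unstack(C, B) is a no-op
after:  towers=[A/D; B; E/C; F; H/G] holding=-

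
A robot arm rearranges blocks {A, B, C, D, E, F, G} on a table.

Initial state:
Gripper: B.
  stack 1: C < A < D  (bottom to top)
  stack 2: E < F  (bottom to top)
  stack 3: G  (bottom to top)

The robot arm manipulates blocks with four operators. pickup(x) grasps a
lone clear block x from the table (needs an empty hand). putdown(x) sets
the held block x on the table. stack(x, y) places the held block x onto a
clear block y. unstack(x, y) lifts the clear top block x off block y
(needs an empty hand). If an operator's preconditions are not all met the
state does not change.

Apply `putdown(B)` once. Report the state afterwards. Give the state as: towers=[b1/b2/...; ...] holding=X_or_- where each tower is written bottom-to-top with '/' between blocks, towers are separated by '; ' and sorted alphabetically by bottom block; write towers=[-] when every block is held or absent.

before: towers=[C/A/D; E/F; G] holding=B
pre[putdown(B)]: holding(B) yes
all met → apply putdown(B)
after:  towers=[B; C/A/D; E/F; G] holding=-

towers=[B; C/A/D; E/F; G] holding=-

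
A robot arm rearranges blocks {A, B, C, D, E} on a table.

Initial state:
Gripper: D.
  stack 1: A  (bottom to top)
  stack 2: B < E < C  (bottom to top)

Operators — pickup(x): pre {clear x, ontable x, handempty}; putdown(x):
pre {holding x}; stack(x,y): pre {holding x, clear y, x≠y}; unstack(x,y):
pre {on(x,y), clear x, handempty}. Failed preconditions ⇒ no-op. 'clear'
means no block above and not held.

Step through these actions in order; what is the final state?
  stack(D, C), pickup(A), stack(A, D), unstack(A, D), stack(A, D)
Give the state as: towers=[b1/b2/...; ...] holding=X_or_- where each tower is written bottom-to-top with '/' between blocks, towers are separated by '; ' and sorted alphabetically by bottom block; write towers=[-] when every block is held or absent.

towers=[B/E/C/D/A] holding=-

step 1 (stack(D, C)): towers=[A; B/E/C/D] holding=-
step 2 (pickup(A)): towers=[B/E/C/D] holding=A
step 3 (stack(A, D)): towers=[B/E/C/D/A] holding=-
step 4 (unstack(A, D)): towers=[B/E/C/D] holding=A
step 5 (stack(A, D)): towers=[B/E/C/D/A] holding=-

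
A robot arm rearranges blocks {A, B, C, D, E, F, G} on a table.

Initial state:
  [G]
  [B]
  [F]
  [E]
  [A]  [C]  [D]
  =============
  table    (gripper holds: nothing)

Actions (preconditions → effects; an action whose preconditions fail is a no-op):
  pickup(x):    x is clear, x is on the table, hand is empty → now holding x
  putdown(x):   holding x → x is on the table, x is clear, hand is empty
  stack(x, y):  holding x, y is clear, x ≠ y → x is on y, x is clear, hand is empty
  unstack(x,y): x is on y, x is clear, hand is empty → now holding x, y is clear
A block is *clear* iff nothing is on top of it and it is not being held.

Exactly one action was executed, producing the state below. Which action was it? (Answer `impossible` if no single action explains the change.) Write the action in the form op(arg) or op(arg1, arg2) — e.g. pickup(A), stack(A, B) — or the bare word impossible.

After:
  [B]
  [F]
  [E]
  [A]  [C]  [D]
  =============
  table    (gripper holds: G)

target: towers=[A/E/F/B; C; D] holding=G
     unstack(G, B) → towers=[A/E/F/B; C; D] holding=G  ← match
         pickup(D) → towers=[A/E/F/B/G; C] holding=D
         pickup(C) → towers=[A/E/F/B/G; D] holding=C

unstack(G, B)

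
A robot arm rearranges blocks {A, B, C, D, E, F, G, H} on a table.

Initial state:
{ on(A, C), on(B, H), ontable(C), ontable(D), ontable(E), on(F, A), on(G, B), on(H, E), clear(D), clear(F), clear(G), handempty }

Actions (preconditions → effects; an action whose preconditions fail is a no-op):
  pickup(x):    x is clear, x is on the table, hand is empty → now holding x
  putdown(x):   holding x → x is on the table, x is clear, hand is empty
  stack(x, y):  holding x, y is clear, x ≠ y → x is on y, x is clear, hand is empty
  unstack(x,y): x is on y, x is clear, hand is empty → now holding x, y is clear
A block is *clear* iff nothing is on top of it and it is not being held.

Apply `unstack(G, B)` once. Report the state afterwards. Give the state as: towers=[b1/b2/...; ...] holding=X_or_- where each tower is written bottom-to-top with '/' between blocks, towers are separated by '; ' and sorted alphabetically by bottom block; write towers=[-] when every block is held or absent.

before: towers=[C/A/F; D; E/H/B/G] holding=-
pre[unstack(G, B)]: on(G,B) yes, clear(G) yes, handempty yes
all met → apply unstack(G, B)
after:  towers=[C/A/F; D; E/H/B] holding=G

towers=[C/A/F; D; E/H/B] holding=G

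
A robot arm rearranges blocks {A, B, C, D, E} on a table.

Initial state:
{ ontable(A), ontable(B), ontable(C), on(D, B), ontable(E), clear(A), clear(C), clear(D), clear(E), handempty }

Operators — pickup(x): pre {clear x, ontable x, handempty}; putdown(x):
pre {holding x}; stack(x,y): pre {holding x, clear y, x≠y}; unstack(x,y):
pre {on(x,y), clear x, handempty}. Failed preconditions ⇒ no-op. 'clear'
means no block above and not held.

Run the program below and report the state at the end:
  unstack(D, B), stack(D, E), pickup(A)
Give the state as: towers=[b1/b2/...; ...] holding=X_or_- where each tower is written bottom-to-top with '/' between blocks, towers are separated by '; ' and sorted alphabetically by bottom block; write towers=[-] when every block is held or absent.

towers=[B; C; E/D] holding=A

step 1 (unstack(D, B)): towers=[A; B; C; E] holding=D
step 2 (stack(D, E)): towers=[A; B; C; E/D] holding=-
step 3 (pickup(A)): towers=[B; C; E/D] holding=A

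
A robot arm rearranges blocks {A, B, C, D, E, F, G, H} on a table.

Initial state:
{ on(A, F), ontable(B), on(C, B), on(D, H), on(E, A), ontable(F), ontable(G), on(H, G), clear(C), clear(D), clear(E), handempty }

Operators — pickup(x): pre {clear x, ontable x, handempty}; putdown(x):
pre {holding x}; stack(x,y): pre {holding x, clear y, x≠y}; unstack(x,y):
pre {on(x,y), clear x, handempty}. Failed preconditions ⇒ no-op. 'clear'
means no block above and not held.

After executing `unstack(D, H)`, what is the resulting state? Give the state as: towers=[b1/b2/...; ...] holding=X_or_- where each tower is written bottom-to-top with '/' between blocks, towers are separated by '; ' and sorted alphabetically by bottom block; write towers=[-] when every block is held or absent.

before: towers=[B/C; F/A/E; G/H/D] holding=-
pre[unstack(D, H)]: on(D,H) yes, clear(D) yes, handempty yes
all met → apply unstack(D, H)
after:  towers=[B/C; F/A/E; G/H] holding=D

towers=[B/C; F/A/E; G/H] holding=D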